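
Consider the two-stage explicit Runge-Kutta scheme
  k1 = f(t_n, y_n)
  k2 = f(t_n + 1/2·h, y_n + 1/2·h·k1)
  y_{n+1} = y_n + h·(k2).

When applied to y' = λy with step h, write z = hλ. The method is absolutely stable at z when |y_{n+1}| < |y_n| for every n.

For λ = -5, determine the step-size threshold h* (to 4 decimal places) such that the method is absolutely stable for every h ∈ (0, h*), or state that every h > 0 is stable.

(-2.0000,0); λ=-5 ⇒ h* = (2)/5 = 0.4000.

On y'=λy, z=hλ:
  k1=λy_n ⇒ h·k1=z·y_n;  k2=λ(1+1/2z)y_n ⇒ h·k2=z(1+1/2z)y_n
  y_{n+1}/y_n = 1 + z(1+1/2z) = 1 + z + 1/2z²
  Hence R(z) = 1 + z + 1/2z².

Need |R(x)|<1, x<0.
x=-0.65: |R|=0.5613
R=1: x+1/2x²=0 ⇒ x=−2=-2.0000; min R=1−1/(4·1/2)=0.5000>−1
Confirm numerically:
  x=-1.510: |R|=0.63005 <1
  x=-1.079: |R|=0.50312 <1
  x=-1.027: |R|=0.50036 <1
  x=-2.168: |R|=1.18211 >1
  x=-2.113: |R|=1.11938 >1
  x=-2.090: |R|=1.09405 >1
Stable set (-2.0000, 0).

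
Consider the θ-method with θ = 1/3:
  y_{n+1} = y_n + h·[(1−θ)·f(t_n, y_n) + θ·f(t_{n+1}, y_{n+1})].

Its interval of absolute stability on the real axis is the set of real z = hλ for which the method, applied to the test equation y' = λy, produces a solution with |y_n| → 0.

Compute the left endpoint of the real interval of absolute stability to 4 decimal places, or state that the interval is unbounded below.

On y'=λy, z=hλ:
  y_{n+1} = y_n + z·[2/3·y_n + 1/3·y_{n+1}] ⇒ (1 − 1/3z)y_{n+1} = (1 + 2/3z)y_n
  so R(z) = (1 + 2/3z)/(1 − 1/3z).

Boundary: |R(x)|=1, x<0.
x=-0.79: |R|=0.3747
R=−1: 1+2/3x = −1+1/3x ⇒ -1/3x=2 ⇒ x=2/(-1/3)=-6.0000
Confirm numerically:
  x=-5.936: |R|=0.99284 <1
  x=-5.926: |R|=0.99171 <1
  x=-5.340: |R|=0.92086 <1
  x=-6.473: |R|=1.04993 >1
  x=-6.337: |R|=1.03609 >1
  x=-6.097: |R|=1.01066 >1
Stable set (-6.0000, 0).

z* = -6.0000.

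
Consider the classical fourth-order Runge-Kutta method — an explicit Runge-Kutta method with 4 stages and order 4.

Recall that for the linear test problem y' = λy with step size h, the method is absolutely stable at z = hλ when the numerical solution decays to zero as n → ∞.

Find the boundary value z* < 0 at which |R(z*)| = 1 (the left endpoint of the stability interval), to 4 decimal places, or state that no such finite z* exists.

z* = -2.7853.

On y'=λy, z=hλ:
  order 4, 4-stage ⇒ R(z)=1+z+z^2/2+z^3/6+z^4/24
  (e.g. R(-1.63)=0.27079, |R|=0.27079)

Solve |R(x)|<1 on ℝ⁻.
x=-1.63: |R|=0.2708
|R(-2.28)|=0.4698 |R(-1.84)|=0.2921 |R(-0.67)|=0.5127
Bisect:
  x_lo=-3.4119 |R|=2.4353  x_hi=-0.0814 |R|=0.9218
  mid=-1.74664 |R|=0.27844 →hi
  mid=-2.57927 |R|=0.73128 →hi
  mid=-2.99558 |R|=1.36618 →lo
  mid=-2.78742 |R|=1.00321 →lo
  mid=-2.68334 |R|=0.85686 →hi
  mid=-2.73538 |R|=0.92732 →hi
  mid=-2.76140 |R|=0.96457 →hi
  ...
  [-2.78539,-2.78518] ⇒ x*=-2.7853
Stable set (-2.7853, 0).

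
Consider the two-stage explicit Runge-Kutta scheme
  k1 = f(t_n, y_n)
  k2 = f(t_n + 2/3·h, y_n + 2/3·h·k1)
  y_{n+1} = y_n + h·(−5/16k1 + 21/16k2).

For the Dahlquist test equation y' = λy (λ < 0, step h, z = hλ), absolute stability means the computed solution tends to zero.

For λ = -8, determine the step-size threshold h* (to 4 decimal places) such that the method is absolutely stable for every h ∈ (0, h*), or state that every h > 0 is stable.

Set f=λy, z=hλ:
  k1=λy_n ⇒ h·k1=z·y_n;  k2=λ(1+2/3z)y_n ⇒ h·k2=z(1+2/3z)y_n
  y_{n+1}/y_n = 1 − 5/16z + 21/16z(1+2/3z) = 1 + z + 7/8z²
  Hence R(z) = 1 + z + 7/8z².

Need |R(x)|<1, x<0.
x=-0.95: |R|=0.8397
R=1: x+7/8x²=0 ⇒ x=−8/7=-1.1429; min R=1−1/(4·7/8)=0.7143>−1
Confirm numerically:
  x=-1.044: |R|=0.90969 <1
  x=-0.803: |R|=0.76121 <1
  x=-0.601: |R|=0.71505 <1
  x=-0.530: |R|=0.71579 <1
  x=-1.726: |R|=1.88069 >1
  x=-1.590: |R|=1.62209 >1
  x=-1.263: |R|=1.13277 >1
Stable set (-1.1429, 0).

(-1.1429,0); λ=-8 ⇒ h* = (8/7)/8 = 0.1429.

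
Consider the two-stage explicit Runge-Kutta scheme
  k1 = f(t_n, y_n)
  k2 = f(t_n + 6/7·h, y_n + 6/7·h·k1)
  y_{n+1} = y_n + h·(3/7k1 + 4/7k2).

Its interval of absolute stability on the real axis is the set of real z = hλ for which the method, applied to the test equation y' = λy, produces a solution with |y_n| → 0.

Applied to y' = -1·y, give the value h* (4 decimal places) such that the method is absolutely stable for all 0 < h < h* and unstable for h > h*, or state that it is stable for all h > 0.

(-2.0417,0); λ=-1 ⇒ h* = (49/24)/1 = 2.0417.

On y'=λy, z=hλ:
  k1=λy_n ⇒ h·k1=z·y_n;  k2=λ(1+6/7z)y_n ⇒ h·k2=z(1+6/7z)y_n
  y_{n+1}/y_n = 1 + 3/7z + 4/7z(1+6/7z) = 1 + z + 24/49z²
  so R(z) = 1 + z + 24/49z².

Find x<0 with |R(x)|<1.
x=-1.65: |R|=0.6835
R=1: x+24/49x²=0 ⇒ x=−49/24=-2.0417; min R=1−1/(4·24/49)=0.4896>−1
Confirm numerically:
  x=-1.581: |R|=0.64327 <1
  x=-1.237: |R|=0.51247 <1
  x=-0.934: |R|=0.49328 <1
  x=-2.574: |R|=1.67113 >1
  x=-2.556: |R|=1.64390 >1
Stable set (-2.0417, 0).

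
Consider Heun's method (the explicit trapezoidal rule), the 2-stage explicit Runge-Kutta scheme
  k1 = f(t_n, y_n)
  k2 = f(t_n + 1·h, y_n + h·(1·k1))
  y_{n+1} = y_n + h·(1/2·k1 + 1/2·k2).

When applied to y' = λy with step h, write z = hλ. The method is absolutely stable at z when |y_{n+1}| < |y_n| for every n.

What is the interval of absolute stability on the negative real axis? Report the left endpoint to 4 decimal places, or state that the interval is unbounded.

(-2.0000, 0).

Test eqn y'=λy, z=hλ:
  order 2, 2-stage ⇒ R(z)=1+z+z^2/2
  (e.g. R(-1.35)=0.56125, |R|=0.56125)

Solve |R(x)|<1 on ℝ⁻.
x=-1.35: |R|=0.5613
|R(-1.71)|=0.7520 |R(-1.49)|=0.6200 |R(-1.3)|=0.5450
Bisect:
  x_lo=-2.6255 |R|=1.8212  x_hi=-0.3724 |R|=0.6969
  mid=-1.49898 |R|=0.62449 →hi
  mid=-2.06225 |R|=1.06419 →lo
  mid=-1.78062 |R|=0.80468 →hi
  mid=-1.92144 |R|=0.92452 →hi
  mid=-1.99184 |R|=0.99188 →hi
  mid=-2.02705 |R|=1.02741 →lo
  mid=-2.00945 |R|=1.00949 →lo
  ...
  [-2.00010,-1.99996] ⇒ x*=-2.0000
So |R|<1 on (-2.0000, 0).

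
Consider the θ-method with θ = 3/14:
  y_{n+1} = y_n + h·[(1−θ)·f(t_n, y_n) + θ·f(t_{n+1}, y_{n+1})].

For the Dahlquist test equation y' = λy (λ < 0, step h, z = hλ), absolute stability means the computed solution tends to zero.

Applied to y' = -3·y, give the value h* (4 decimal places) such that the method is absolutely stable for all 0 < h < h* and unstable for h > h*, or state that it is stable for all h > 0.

(-3.5000,0); λ=-3 ⇒ h* = (7/2)/3 = 1.1667.

Test eqn y'=λy, z=hλ:
  y_{n+1} = y_n + z·[11/14·y_n + 3/14·y_{n+1}] ⇒ (1 − 3/14z)y_{n+1} = (1 + 11/14z)y_n
  so R(z) = (1 + 11/14z)/(1 − 3/14z).

Find x<0 with |R(x)|<1.
x=-0.39: |R|=0.6401
R=−1: 1+11/14x = −1+3/14x ⇒ -4/7x=2 ⇒ x=2/(-4/7)=-3.5000
Confirm numerically:
  x=-3.328: |R|=0.94263 <1
  x=-2.955: |R|=0.80932 <1
  x=-1.658: |R|=0.22336 <1
  x=-4.002: |R|=1.15443 >1
  x=-3.673: |R|=1.05532 >1
  x=-3.651: |R|=1.04841 >1
So |R|<1 on (-3.5000, 0).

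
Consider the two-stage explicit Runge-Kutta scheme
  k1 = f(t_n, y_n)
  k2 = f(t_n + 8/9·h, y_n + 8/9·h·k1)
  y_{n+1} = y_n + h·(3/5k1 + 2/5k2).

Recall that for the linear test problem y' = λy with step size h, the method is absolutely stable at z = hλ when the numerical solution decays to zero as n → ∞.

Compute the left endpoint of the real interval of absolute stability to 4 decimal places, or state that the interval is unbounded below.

left endpoint -2.8125.

On y'=λy, z=hλ:
  k1=λy_n ⇒ h·k1=z·y_n;  k2=λ(1+8/9z)y_n ⇒ h·k2=z(1+8/9z)y_n
  y_{n+1}/y_n = 1 + 3/5z + 2/5z(1+8/9z) = 1 + z + 16/45z²
  Hence R(z) = 1 + z + 16/45z².

Find x<0 with |R(x)|<1.
x=-0.5: |R|=0.5889
R=1: x+16/45x²=0 ⇒ x=−45/16=-2.8125; min R=1−1/(4·16/45)=0.2969>−1
Confirm numerically:
  x=-2.275: |R|=0.56522 <1
  x=-2.096: |R|=0.46603 <1
  x=-1.709: |R|=0.32946 <1
  x=-1.144: |R|=0.32133 <1
  x=-3.149: |R|=1.37676 >1
  x=-3.089: |R|=1.30368 >1
  x=-3.015: |R|=1.21708 >1
Stable set (-2.8125, 0).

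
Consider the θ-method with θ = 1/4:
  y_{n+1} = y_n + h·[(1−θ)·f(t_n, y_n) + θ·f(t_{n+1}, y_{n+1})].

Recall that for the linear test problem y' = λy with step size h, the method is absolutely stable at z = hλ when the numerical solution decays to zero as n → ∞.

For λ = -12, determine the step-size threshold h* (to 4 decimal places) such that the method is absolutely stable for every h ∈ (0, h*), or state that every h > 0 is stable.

Set f=λy, z=hλ:
  y_{n+1} = y_n + z·[3/4·y_n + 1/4·y_{n+1}] ⇒ (1 − 1/4z)y_{n+1} = (1 + 3/4z)y_n
  ⇒ R(z) = (1 + 3/4z)/(1 − 1/4z).

Boundary: |R(x)|=1, x<0.
x=-1.7: |R|=0.1930
R=−1: 1+3/4x = −1+1/4x ⇒ -1/2x=2 ⇒ x=2/(-1/2)=-4.0000
Confirm numerically:
  x=-3.597: |R|=0.89391 <1
  x=-3.069: |R|=0.73660 <1
  x=-2.828: |R|=0.65671 <1
  x=-1.725: |R|=0.20524 <1
  x=-4.266: |R|=1.06436 >1
  x=-4.126: |R|=1.03101 >1
  x=-4.048: |R|=1.01193 >1
Interval (-4.0000, 0).

(-4.0000,0); λ=-12 ⇒ h* = (4)/12 = 0.3333.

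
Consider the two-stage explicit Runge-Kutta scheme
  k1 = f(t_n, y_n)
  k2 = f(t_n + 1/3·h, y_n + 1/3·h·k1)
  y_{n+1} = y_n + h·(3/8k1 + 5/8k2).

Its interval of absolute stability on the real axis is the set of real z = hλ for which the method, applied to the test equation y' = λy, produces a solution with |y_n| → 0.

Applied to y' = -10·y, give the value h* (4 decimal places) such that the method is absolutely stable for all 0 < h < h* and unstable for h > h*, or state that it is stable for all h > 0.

(-4.8000,0); λ=-10 ⇒ h* = (24/5)/10 = 0.4800.

With y'=λy (z=hλ):
  k1=λy_n ⇒ h·k1=z·y_n;  k2=λ(1+1/3z)y_n ⇒ h·k2=z(1+1/3z)y_n
  y_{n+1}/y_n = 1 + 3/8z + 5/8z(1+1/3z) = 1 + z + 5/24z²
  R(z) = 1 + z + 5/24z².

Find x<0 with |R(x)|<1.
x=-1.44: |R|=0.0080
R=1: x+5/24x²=0 ⇒ x=−24/5=-4.8000; min R=1−1/(4·5/24)=-0.2000>−1
Confirm numerically:
  x=-3.805: |R|=0.21126 <1
  x=-3.504: |R|=0.05392 <1
  x=-3.450: |R|=0.02969 <1
  x=-3.361: |R|=0.00760 <1
  x=-5.322: |R|=1.57877 >1
  x=-5.035: |R|=1.24651 >1
  x=-4.868: |R|=1.06896 >1
Interval (-4.8000, 0).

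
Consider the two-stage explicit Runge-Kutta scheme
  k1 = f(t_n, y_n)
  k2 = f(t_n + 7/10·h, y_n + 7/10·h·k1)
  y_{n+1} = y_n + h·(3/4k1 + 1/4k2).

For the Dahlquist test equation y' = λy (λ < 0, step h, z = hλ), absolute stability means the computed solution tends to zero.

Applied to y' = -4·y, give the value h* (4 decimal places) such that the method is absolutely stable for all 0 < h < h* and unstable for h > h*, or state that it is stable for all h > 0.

With y'=λy (z=hλ):
  k1=λy_n ⇒ h·k1=z·y_n;  k2=λ(1+7/10z)y_n ⇒ h·k2=z(1+7/10z)y_n
  y_{n+1}/y_n = 1 + 3/4z + 1/4z(1+7/10z) = 1 + z + 7/40z²
  Hence R(z) = 1 + z + 7/40z².

Need |R(x)|<1, x<0.
x=-1.38: |R|=0.0467
R=1: x+7/40x²=0 ⇒ x=−40/7=-5.7143; min R=1−1/(4·7/40)=-0.4286>−1
Confirm numerically:
  x=-4.822: |R|=0.24704 <1
  x=-4.090: |R|=0.16258 <1
  x=-3.546: |R|=0.34553 <1
  x=-5.985: |R|=1.28354 >1
  x=-5.815: |R|=1.10249 >1
So |R|<1 on (-5.7143, 0).

(-5.7143,0); λ=-4 ⇒ h* = (40/7)/4 = 1.4286.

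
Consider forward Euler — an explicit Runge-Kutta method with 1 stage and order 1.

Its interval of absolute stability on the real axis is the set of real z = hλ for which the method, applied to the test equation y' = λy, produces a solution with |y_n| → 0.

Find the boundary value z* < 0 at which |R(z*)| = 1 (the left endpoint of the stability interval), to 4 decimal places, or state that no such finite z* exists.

Test eqn y'=λy, z=hλ:
  order 1, 1-stage ⇒ R(z)=1+z
  (e.g. R(-0.87)=0.13000, |R|=0.13000)

Solve |R(x)|<1 on ℝ⁻.
x=-0.87: |R|=0.1300
|R(-1.31)|=0.3100 |R(-1)|=0.0000 |R(-0.93)|=0.0700
Bisect:
  x_lo=-2.5162 |R|=1.5162  x_hi=-0.0721 |R|=0.9279
  mid=-1.29418 |R|=0.29418 →hi
  mid=-1.90520 |R|=0.90520 →hi
  mid=-2.21071 |R|=1.21071 →lo
  mid=-2.05796 |R|=1.05796 →lo
  mid=-1.98158 |R|=0.98158 →hi
  mid=-2.01977 |R|=1.01977 →lo
  mid=-2.00067 |R|=1.00067 →lo
  mid=-1.99112 |R|=0.99112 →hi
  ...
  [-2.00008,-1.99993] ⇒ x*=-2.0000
Interval (-2.0000, 0).

z* = -2.0000.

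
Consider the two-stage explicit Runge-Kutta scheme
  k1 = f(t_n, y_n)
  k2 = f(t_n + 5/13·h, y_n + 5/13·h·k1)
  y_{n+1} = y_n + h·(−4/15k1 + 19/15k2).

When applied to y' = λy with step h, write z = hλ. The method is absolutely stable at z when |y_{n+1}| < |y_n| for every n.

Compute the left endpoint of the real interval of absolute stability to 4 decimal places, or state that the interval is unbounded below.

z* = -2.0526.

With y'=λy (z=hλ):
  k1=λy_n ⇒ h·k1=z·y_n;  k2=λ(1+5/13z)y_n ⇒ h·k2=z(1+5/13z)y_n
  y_{n+1}/y_n = 1 − 4/15z + 19/15z(1+5/13z) = 1 + z + 19/39z²
  Hence R(z) = 1 + z + 19/39z².

Boundary: |R(x)|=1, x<0.
x=-0.88: |R|=0.4973
R=1: x+19/39x²=0 ⇒ x=−39/19=-2.0526; min R=1−1/(4·19/39)=0.4868>−1
Confirm numerically:
  x=-1.283: |R|=0.51894 <1
  x=-1.095: |R|=0.48914 <1
  x=-0.897: |R|=0.49499 <1
  x=-0.886: |R|=0.49643 <1
  x=-2.650: |R|=1.77122 >1
  x=-2.262: |R|=1.23072 >1
  x=-2.095: |R|=1.04324 >1
Stable set (-2.0526, 0).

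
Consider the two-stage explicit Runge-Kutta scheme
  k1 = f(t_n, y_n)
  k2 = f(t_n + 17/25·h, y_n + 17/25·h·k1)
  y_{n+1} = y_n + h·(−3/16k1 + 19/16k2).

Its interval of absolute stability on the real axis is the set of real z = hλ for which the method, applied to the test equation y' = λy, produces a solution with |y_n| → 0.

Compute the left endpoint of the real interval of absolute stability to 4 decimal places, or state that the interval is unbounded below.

On y'=λy, z=hλ:
  k1=λy_n ⇒ h·k1=z·y_n;  k2=λ(1+17/25z)y_n ⇒ h·k2=z(1+17/25z)y_n
  y_{n+1}/y_n = 1 − 3/16z + 19/16z(1+17/25z) = 1 + z + 323/400z²
  ⇒ R(z) = 1 + z + 323/400z².

Need |R(x)|<1, x<0.
x=-0.85: |R|=0.7334
R=1: x+323/400x²=0 ⇒ x=−400/323=-1.2384; min R=1−1/(4·323/400)=0.6904>−1
Confirm numerically:
  x=-1.044: |R|=0.83612 <1
  x=-0.959: |R|=0.78364 <1
  x=-0.726: |R|=0.69961 <1
  x=-0.658: |R|=0.69162 <1
  x=-1.363: |R|=1.13715 >1
  x=-1.358: |R|=1.13116 >1
Stable set (-1.2384, 0).

left endpoint -1.2384.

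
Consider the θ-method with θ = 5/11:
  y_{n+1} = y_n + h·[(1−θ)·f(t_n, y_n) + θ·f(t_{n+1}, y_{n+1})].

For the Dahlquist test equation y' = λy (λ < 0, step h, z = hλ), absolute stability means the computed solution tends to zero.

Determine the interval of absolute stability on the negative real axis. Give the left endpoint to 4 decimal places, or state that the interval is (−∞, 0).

(-22.0000, 0).

Test eqn y'=λy, z=hλ:
  y_{n+1} = y_n + z·[6/11·y_n + 5/11·y_{n+1}] ⇒ (1 − 5/11z)y_{n+1} = (1 + 6/11z)y_n
  Hence R(z) = (1 + 6/11z)/(1 − 5/11z).

Solve |R(x)|<1 on ℝ⁻.
x=-0.85: |R|=0.3869
R=−1: 1+6/11x = −1+5/11x ⇒ -1/11x=2 ⇒ x=2/(-1/11)=-22.0000
Confirm numerically:
  x=-16.937: |R|=0.94709 <1
  x=-14.727: |R|=0.91407 <1
  x=-8.853: |R|=0.76211 <1
  x=-22.475: |R|=1.00385 >1
  x=-22.376: |R|=1.00306 >1
Stable set (-22.0000, 0).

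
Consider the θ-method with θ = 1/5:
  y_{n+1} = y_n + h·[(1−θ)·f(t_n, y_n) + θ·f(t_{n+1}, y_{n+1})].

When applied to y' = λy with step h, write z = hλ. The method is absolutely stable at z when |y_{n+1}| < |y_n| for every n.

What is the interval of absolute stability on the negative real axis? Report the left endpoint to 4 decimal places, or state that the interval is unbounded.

(-3.3333, 0).

Set f=λy, z=hλ:
  y_{n+1} = y_n + z·[4/5·y_n + 1/5·y_{n+1}] ⇒ (1 − 1/5z)y_{n+1} = (1 + 4/5z)y_n
  Hence R(z) = (1 + 4/5z)/(1 − 1/5z).

Find x<0 with |R(x)|<1.
x=-0.63: |R|=0.4405
R=−1: 1+4/5x = −1+1/5x ⇒ -3/5x=2 ⇒ x=2/(-3/5)=-3.3333
Confirm numerically:
  x=-2.961: |R|=0.85969 <1
  x=-2.879: |R|=0.82701 <1
  x=-2.470: |R|=0.65328 <1
  x=-2.117: |R|=0.48728 <1
  x=-3.743: |R|=1.14057 >1
  x=-3.665: |R|=1.11483 >1
  x=-3.578: |R|=1.08557 >1
Interval (-3.3333, 0).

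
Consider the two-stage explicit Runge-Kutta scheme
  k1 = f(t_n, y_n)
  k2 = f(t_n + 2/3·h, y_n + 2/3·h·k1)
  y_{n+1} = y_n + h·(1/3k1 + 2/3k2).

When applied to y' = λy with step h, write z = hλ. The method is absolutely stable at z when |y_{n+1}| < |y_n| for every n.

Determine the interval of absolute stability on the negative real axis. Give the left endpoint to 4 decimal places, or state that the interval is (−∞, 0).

(-2.2500, 0).

Set f=λy, z=hλ:
  k1=λy_n ⇒ h·k1=z·y_n;  k2=λ(1+2/3z)y_n ⇒ h·k2=z(1+2/3z)y_n
  y_{n+1}/y_n = 1 + 1/3z + 2/3z(1+2/3z) = 1 + z + 4/9z²
  so R(z) = 1 + z + 4/9z².

Find x<0 with |R(x)|<1.
x=-0.36: |R|=0.6976
R=1: x+4/9x²=0 ⇒ x=−9/4=-2.2500; min R=1−1/(4·4/9)=0.4375>−1
Confirm numerically:
  x=-2.079: |R|=0.84200 <1
  x=-1.536: |R|=0.51258 <1
  x=-1.262: |R|=0.44584 <1
  x=-2.776: |R|=1.64897 >1
  x=-2.641: |R|=1.45895 >1
Stable set (-2.2500, 0).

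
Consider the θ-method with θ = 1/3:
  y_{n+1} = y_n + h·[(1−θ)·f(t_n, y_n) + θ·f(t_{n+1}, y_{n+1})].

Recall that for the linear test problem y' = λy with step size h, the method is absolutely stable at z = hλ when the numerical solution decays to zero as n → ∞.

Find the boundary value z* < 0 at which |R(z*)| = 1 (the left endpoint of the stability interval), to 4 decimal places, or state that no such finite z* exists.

Test eqn y'=λy, z=hλ:
  y_{n+1} = y_n + z·[2/3·y_n + 1/3·y_{n+1}] ⇒ (1 − 1/3z)y_{n+1} = (1 + 2/3z)y_n
  so R(z) = (1 + 2/3z)/(1 − 1/3z).

Need |R(x)|<1, x<0.
x=-1.52: |R|=0.0088
R=−1: 1+2/3x = −1+1/3x ⇒ -1/3x=2 ⇒ x=2/(-1/3)=-6.0000
Confirm numerically:
  x=-3.631: |R|=0.64274 <1
  x=-3.474: |R|=0.60982 <1
  x=-2.704: |R|=0.42216 <1
  x=-2.485: |R|=0.35916 <1
  x=-6.548: |R|=1.05739 >1
  x=-6.314: |R|=1.03371 >1
  x=-6.311: |R|=1.03340 >1
Stable set (-6.0000, 0).

left endpoint -6.0000.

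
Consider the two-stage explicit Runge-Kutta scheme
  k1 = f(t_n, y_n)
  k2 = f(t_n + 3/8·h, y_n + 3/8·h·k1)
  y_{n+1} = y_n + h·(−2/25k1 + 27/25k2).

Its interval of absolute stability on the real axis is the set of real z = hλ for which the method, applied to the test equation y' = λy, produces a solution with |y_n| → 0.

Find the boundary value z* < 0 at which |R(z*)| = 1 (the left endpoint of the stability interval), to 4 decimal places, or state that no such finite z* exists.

On y'=λy, z=hλ:
  k1=λy_n ⇒ h·k1=z·y_n;  k2=λ(1+3/8z)y_n ⇒ h·k2=z(1+3/8z)y_n
  y_{n+1}/y_n = 1 − 2/25z + 27/25z(1+3/8z) = 1 + z + 81/200z²
  ⇒ R(z) = 1 + z + 81/200z².

Need |R(x)|<1, x<0.
x=-1.71: |R|=0.4743
R=1: x+81/200x²=0 ⇒ x=−200/81=-2.4691; min R=1−1/(4·81/200)=0.3827>−1
Confirm numerically:
  x=-2.403: |R|=0.93564 <1
  x=-1.794: |R|=0.50947 <1
  x=-1.368: |R|=0.38993 <1
  x=-1.117: |R|=0.38831 <1
  x=-2.766: |R|=1.33256 >1
  x=-2.628: |R|=1.16909 >1
Stable set (-2.4691, 0).

left endpoint -2.4691.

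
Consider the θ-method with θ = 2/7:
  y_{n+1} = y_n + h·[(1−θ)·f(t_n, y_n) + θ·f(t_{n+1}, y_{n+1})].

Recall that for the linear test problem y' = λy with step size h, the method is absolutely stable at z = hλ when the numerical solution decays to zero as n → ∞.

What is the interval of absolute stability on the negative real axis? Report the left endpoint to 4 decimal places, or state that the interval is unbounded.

(-4.6667, 0).

Test eqn y'=λy, z=hλ:
  y_{n+1} = y_n + z·[5/7·y_n + 2/7·y_{n+1}] ⇒ (1 − 2/7z)y_{n+1} = (1 + 5/7z)y_n
  ⇒ R(z) = (1 + 5/7z)/(1 − 2/7z).

Solve |R(x)|<1 on ℝ⁻.
x=-1.01: |R|=0.2162
R=−1: 1+5/7x = −1+2/7x ⇒ -3/7x=2 ⇒ x=2/(-3/7)=-4.6667
Confirm numerically:
  x=-4.485: |R|=0.96587 <1
  x=-3.888: |R|=0.84191 <1
  x=-3.229: |R|=0.67952 <1
  x=-5.021: |R|=1.06238 >1
  x=-4.995: |R|=1.05798 >1
  x=-4.940: |R|=1.04858 >1
Interval (-4.6667, 0).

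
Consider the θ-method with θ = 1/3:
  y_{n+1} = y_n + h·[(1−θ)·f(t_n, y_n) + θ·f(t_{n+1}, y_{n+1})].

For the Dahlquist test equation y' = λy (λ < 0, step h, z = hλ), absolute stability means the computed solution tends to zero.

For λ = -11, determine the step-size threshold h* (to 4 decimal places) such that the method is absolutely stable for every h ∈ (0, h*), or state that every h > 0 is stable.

With y'=λy (z=hλ):
  y_{n+1} = y_n + z·[2/3·y_n + 1/3·y_{n+1}] ⇒ (1 − 1/3z)y_{n+1} = (1 + 2/3z)y_n
  Hence R(z) = (1 + 2/3z)/(1 − 1/3z).

Find x<0 with |R(x)|<1.
x=-0.7: |R|=0.4324
R=−1: 1+2/3x = −1+1/3x ⇒ -1/3x=2 ⇒ x=2/(-1/3)=-6.0000
Confirm numerically:
  x=-5.641: |R|=0.95845 <1
  x=-5.198: |R|=0.90217 <1
  x=-5.189: |R|=0.90096 <1
  x=-4.024: |R|=0.71868 <1
  x=-6.286: |R|=1.03080 >1
  x=-6.180: |R|=1.01961 >1
  x=-6.114: |R|=1.01251 >1
So |R|<1 on (-6.0000, 0).

(-6.0000,0); λ=-11 ⇒ h* = (6)/11 = 0.5455.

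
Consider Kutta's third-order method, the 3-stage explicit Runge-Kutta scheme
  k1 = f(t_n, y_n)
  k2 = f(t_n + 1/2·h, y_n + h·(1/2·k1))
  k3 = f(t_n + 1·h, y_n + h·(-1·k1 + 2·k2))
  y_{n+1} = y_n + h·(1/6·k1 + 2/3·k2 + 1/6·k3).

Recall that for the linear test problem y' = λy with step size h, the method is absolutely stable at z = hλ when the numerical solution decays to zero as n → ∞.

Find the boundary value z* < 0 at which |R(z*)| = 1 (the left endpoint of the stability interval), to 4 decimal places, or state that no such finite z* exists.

With y'=λy (z=hλ):
  order 3, 3-stage ⇒ R(z)=1+z+z^2/2+z^3/6
  (e.g. R(-0.84)=0.41402, |R|=0.41402)

Need |R(x)|<1, x<0.
x=-0.84: |R|=0.4140
|R(-2.25)|=0.6172 |R(-1.66)|=0.0446 |R(-0.94)|=0.3634
Bisect:
  x_lo=-3.3377 |R|=2.9647  x_hi=-0.3256 |R|=0.7216
  mid=-1.83167 |R|=0.17837 →hi
  mid=-2.58468 |R|=1.12226 →lo
  mid=-2.20818 |R|=0.56468 →hi
  mid=-2.39643 |R|=0.81873 →hi
  mid=-2.49056 |R|=0.96389 →hi
  mid=-2.53762 |R|=1.04137 →lo
  mid=-2.51409 |R|=1.00221 →lo
  mid=-2.50232 |R|=0.98295 →hi
  mid=-2.50821 |R|=0.99255 →hi
  mid=-2.51115 |R|=0.99737 →hi
  ...
  [-2.51280,-2.51262] ⇒ x*=-2.5127
Stable set (-2.5127, 0).

z* = -2.5127.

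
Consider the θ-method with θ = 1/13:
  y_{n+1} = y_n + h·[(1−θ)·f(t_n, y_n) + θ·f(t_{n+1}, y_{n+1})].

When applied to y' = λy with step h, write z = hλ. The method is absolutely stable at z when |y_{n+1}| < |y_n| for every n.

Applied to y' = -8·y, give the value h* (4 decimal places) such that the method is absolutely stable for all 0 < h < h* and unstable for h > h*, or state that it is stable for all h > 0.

Test eqn y'=λy, z=hλ:
  y_{n+1} = y_n + z·[12/13·y_n + 1/13·y_{n+1}] ⇒ (1 − 1/13z)y_{n+1} = (1 + 12/13z)y_n
  ⇒ R(z) = (1 + 12/13z)/(1 − 1/13z).

Boundary: |R(x)|=1, x<0.
x=-0.76: |R|=0.2820
R=−1: 1+12/13x = −1+1/13x ⇒ -11/13x=2 ⇒ x=2/(-11/13)=-2.3636
Confirm numerically:
  x=-2.198: |R|=0.88012 <1
  x=-1.915: |R|=0.66913 <1
  x=-1.885: |R|=0.64629 <1
  x=-1.785: |R|=0.56950 <1
  x=-2.673: |R|=1.21712 >1
  x=-2.427: |R|=1.04518 >1
So |R|<1 on (-2.3636, 0).

(-2.3636,0); λ=-8 ⇒ h* = (26/11)/8 = 0.2955.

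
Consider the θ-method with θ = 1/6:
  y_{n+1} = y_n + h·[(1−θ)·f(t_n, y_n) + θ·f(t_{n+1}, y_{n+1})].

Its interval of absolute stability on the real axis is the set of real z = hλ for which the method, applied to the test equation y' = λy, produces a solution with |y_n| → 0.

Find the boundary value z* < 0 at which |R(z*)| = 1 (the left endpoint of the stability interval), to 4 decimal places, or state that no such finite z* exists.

left endpoint -3.0000.

Set f=λy, z=hλ:
  y_{n+1} = y_n + z·[5/6·y_n + 1/6·y_{n+1}] ⇒ (1 − 1/6z)y_{n+1} = (1 + 5/6z)y_n
  so R(z) = (1 + 5/6z)/(1 − 1/6z).

Solve |R(x)|<1 on ℝ⁻.
x=-1.54: |R|=0.2255
R=−1: 1+5/6x = −1+1/6x ⇒ -2/3x=2 ⇒ x=2/(-2/3)=-3.0000
Confirm numerically:
  x=-2.878: |R|=0.94503 <1
  x=-2.168: |R|=0.59256 <1
  x=-1.998: |R|=0.49887 <1
  x=-1.718: |R|=0.33558 <1
  x=-3.305: |R|=1.13111 >1
  x=-3.230: |R|=1.09967 >1
  x=-3.140: |R|=1.06127 >1
Stable set (-3.0000, 0).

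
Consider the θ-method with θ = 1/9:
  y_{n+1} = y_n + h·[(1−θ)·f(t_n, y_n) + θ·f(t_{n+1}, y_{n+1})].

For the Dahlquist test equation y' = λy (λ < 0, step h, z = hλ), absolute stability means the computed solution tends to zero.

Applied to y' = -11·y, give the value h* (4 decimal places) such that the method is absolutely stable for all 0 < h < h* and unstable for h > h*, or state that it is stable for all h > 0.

(-2.5714,0); λ=-11 ⇒ h* = (18/7)/11 = 0.2338.

On y'=λy, z=hλ:
  y_{n+1} = y_n + z·[8/9·y_n + 1/9·y_{n+1}] ⇒ (1 − 1/9z)y_{n+1} = (1 + 8/9z)y_n
  so R(z) = (1 + 8/9z)/(1 − 1/9z).

Boundary: |R(x)|=1, x<0.
x=-0.31: |R|=0.7003
R=−1: 1+8/9x = −1+1/9x ⇒ -7/9x=2 ⇒ x=2/(-7/9)=-2.5714
Confirm numerically:
  x=-1.437: |R|=0.23915 <1
  x=-1.182: |R|=0.04478 <1
  x=-1.158: |R|=0.02599 <1
  x=-1.070: |R|=0.04369 <1
  x=-3.067: |R|=1.28748 >1
  x=-2.821: |R|=1.14779 >1
  x=-2.642: |R|=1.04243 >1
Interval (-2.5714, 0).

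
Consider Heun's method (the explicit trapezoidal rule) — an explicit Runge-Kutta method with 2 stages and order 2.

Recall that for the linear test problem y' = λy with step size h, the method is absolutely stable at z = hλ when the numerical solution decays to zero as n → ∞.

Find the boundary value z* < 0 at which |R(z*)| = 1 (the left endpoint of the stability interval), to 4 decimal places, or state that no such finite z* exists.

On y'=λy, z=hλ:
  order 2, 2-stage ⇒ R(z)=1+z+z^2/2
  (e.g. R(-1.22)=0.52420, |R|=0.52420)

Solve |R(x)|<1 on ℝ⁻.
x=-1.22: |R|=0.5242
|R(-2.22)|=1.2442 |R(-1.86)|=0.8698 |R(-0.89)|=0.5061
Bisect:
  x_lo=-2.4266 |R|=1.5176  x_hi=-0.0786 |R|=0.9244
  mid=-1.25261 |R|=0.53191 →hi
  mid=-1.83959 |R|=0.85246 →hi
  mid=-2.13308 |R|=1.14194 →lo
  mid=-1.98634 |R|=0.98643 →hi
  mid=-2.05971 |R|=1.06149 →lo
  mid=-2.02302 |R|=1.02329 →lo
  mid=-2.00468 |R|=1.00469 →lo
  mid=-1.99551 |R|=0.99552 →hi
  mid=-2.00010 |R|=1.00010 →lo
  mid=-1.99780 |R|=0.99780 →hi
  ...
  [-2.00010,-1.99995] ⇒ x*=-2.0000
So |R|<1 on (-2.0000, 0).

z* = -2.0000.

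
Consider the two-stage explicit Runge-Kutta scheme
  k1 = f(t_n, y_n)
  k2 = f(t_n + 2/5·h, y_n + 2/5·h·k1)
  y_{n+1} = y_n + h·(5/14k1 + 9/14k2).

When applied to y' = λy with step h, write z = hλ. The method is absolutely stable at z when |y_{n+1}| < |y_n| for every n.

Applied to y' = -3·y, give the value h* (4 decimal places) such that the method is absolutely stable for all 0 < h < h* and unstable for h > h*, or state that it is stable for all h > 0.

Test eqn y'=λy, z=hλ:
  k1=λy_n ⇒ h·k1=z·y_n;  k2=λ(1+2/5z)y_n ⇒ h·k2=z(1+2/5z)y_n
  y_{n+1}/y_n = 1 + 5/14z + 9/14z(1+2/5z) = 1 + z + 9/35z²
  R(z) = 1 + z + 9/35z².

Find x<0 with |R(x)|<1.
x=-1.3: |R|=0.1346
R=1: x+9/35x²=0 ⇒ x=−35/9=-3.8889; min R=1−1/(4·9/35)=0.0278>−1
Confirm numerically:
  x=-2.279: |R|=0.05656 <1
  x=-2.249: |R|=0.05163 <1
  x=-1.988: |R|=0.02827 <1
  x=-1.711: |R|=0.04179 <1
  x=-4.240: |R|=1.38281 >1
  x=-4.032: |R|=1.14838 >1
  x=-3.931: |R|=1.04257 >1
So |R|<1 on (-3.8889, 0).

(-3.8889,0); λ=-3 ⇒ h* = (35/9)/3 = 1.2963.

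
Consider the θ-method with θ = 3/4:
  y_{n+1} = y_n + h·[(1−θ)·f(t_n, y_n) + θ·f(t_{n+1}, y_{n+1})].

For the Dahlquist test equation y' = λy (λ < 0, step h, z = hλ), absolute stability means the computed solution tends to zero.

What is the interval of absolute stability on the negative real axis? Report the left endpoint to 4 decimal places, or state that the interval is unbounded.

Set f=λy, z=hλ:
  y_{n+1} = y_n + z·[1/4·y_n + 3/4·y_{n+1}] ⇒ (1 − 3/4z)y_{n+1} = (1 + 1/4z)y_n
  so R(z) = (1 + 1/4z)/(1 − 3/4z).

Need |R(x)|<1, x<0.
x=-1.27: |R|=0.3496
x=-2: |R|=0.2000
x=-10: |R|=0.1765
x=-100: |R|=0.3158
θ=3/4≥1/2 ⇒ |1+1/4x|<|1−3/4x| ∀x<0 ⇒ unbounded interval.

interval (−∞, 0).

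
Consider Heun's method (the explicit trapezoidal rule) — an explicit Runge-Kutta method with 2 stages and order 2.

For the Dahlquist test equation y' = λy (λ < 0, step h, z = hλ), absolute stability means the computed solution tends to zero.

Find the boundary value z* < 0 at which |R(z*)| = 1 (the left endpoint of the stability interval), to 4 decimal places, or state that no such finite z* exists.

z* = -2.0000.

Test eqn y'=λy, z=hλ:
  order 2, 2-stage ⇒ R(z)=1+z+z^2/2
  (e.g. R(-0.34)=0.71780, |R|=0.71780)

Need |R(x)|<1, x<0.
x=-0.34: |R|=0.7178
|R(-2.2)|=1.2200 |R(-1.55)|=0.6513 |R(-1.05)|=0.5012
Bisect:
  x_lo=-2.7670 |R|=2.0612  x_hi=-0.3552 |R|=0.7079
  mid=-1.56113 |R|=0.65743 →hi
  mid=-2.16409 |R|=1.17755 →lo
  mid=-1.86261 |R|=0.87205 →hi
  mid=-2.01335 |R|=1.01344 →lo
  mid=-1.93798 |R|=0.93990 →hi
  mid=-1.97566 |R|=0.97596 →hi
  mid=-1.99450 |R|=0.99452 →hi
  mid=-2.00393 |R|=1.00393 →lo
  mid=-1.99922 |R|=0.99922 →hi
  ...
  [-2.00010,-1.99995] ⇒ x*=-2.0000
So |R|<1 on (-2.0000, 0).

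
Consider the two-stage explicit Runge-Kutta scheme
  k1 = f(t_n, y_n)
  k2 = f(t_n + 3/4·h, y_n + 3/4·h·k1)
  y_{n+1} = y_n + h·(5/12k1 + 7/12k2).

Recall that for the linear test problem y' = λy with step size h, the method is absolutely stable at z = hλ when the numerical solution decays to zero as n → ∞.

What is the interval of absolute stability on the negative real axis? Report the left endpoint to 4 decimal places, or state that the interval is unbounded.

(-2.2857, 0).

On y'=λy, z=hλ:
  k1=λy_n ⇒ h·k1=z·y_n;  k2=λ(1+3/4z)y_n ⇒ h·k2=z(1+3/4z)y_n
  y_{n+1}/y_n = 1 + 5/12z + 7/12z(1+3/4z) = 1 + z + 7/16z²
  Hence R(z) = 1 + z + 7/16z².

Boundary: |R(x)|=1, x<0.
x=-1.55: |R|=0.5011
R=1: x+7/16x²=0 ⇒ x=−16/7=-2.2857; min R=1−1/(4·7/16)=0.4286>−1
Confirm numerically:
  x=-2.259: |R|=0.97360 <1
  x=-1.623: |R|=0.52943 <1
  x=-1.240: |R|=0.43270 <1
  x=-2.811: |R|=1.64600 >1
  x=-2.741: |R|=1.54597 >1
Interval (-2.2857, 0).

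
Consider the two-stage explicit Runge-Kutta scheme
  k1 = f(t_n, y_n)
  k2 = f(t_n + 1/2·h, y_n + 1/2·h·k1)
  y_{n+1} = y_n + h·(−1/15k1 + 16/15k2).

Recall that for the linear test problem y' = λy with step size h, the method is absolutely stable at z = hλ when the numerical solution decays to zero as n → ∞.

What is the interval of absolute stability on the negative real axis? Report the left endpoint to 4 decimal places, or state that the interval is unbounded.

On y'=λy, z=hλ:
  k1=λy_n ⇒ h·k1=z·y_n;  k2=λ(1+1/2z)y_n ⇒ h·k2=z(1+1/2z)y_n
  y_{n+1}/y_n = 1 − 1/15z + 16/15z(1+1/2z) = 1 + z + 8/15z²
  Hence R(z) = 1 + z + 8/15z².

Solve |R(x)|<1 on ℝ⁻.
x=-1.5: |R|=0.7000
R=1: x+8/15x²=0 ⇒ x=−15/8=-1.8750; min R=1−1/(4·8/15)=0.5312>−1
Confirm numerically:
  x=-1.393: |R|=0.64191 <1
  x=-1.066: |R|=0.54006 <1
  x=-1.015: |R|=0.53445 <1
  x=-0.861: |R|=0.53437 <1
  x=-2.403: |R|=1.67668 >1
  x=-2.097: |R|=1.24828 >1
So |R|<1 on (-1.8750, 0).

z∈(-1.8750,0).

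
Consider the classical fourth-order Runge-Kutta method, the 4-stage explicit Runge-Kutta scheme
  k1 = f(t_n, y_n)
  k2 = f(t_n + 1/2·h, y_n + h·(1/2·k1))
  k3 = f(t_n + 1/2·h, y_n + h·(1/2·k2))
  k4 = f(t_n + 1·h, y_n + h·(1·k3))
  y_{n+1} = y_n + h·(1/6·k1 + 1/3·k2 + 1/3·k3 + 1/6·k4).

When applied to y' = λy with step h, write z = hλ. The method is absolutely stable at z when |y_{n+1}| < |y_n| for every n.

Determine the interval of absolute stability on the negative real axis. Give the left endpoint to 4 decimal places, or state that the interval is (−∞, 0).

z∈(-2.7853,0).

On y'=λy, z=hλ:
  order 4, 4-stage ⇒ R(z)=1+z+z^2/2+z^3/6+z^4/24
  (e.g. R(-1.55)=0.27110, |R|=0.27110)

Solve |R(x)|<1 on ℝ⁻.
x=-1.55: |R|=0.2711
|R(-3.07)|=1.5212 |R(-1.93)|=0.3124 |R(-0.7)|=0.4978
Bisect:
  x_lo=-3.1302 |R|=1.6574  x_hi=-0.1938 |R|=0.8238
  mid=-1.66200 |R|=0.27190 →hi
  mid=-2.39612 |R|=0.55521 →hi
  mid=-2.76317 |R|=0.96716 →hi
  mid=-2.94670 |R|=1.27191 →lo
  mid=-2.85494 |R|=1.11018 →lo
  mid=-2.80906 |R|=1.03642 →lo
  mid=-2.78612 |R|=1.00124 →lo
  ...
  [-2.78540,-2.78522] ⇒ x*=-2.7853
So |R|<1 on (-2.7853, 0).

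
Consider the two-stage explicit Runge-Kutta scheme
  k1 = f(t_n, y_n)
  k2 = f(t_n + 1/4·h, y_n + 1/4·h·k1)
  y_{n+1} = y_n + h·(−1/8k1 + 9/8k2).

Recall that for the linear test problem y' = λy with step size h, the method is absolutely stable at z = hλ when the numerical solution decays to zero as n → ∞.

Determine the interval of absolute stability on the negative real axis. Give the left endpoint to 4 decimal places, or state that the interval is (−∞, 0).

z∈(-3.5556,0).

Test eqn y'=λy, z=hλ:
  k1=λy_n ⇒ h·k1=z·y_n;  k2=λ(1+1/4z)y_n ⇒ h·k2=z(1+1/4z)y_n
  y_{n+1}/y_n = 1 − 1/8z + 9/8z(1+1/4z) = 1 + z + 9/32z²
  R(z) = 1 + z + 9/32z².

Boundary: |R(x)|=1, x<0.
x=-1.56: |R|=0.1244
R=1: x+9/32x²=0 ⇒ x=−32/9=-3.5556; min R=1−1/(4·9/32)=0.1111>−1
Confirm numerically:
  x=-3.411: |R|=0.86132 <1
  x=-2.009: |R|=0.12615 <1
  x=-1.514: |R|=0.13068 <1
  x=-4.097: |R|=1.62390 >1
  x=-3.896: |R|=1.37304 >1
  x=-3.841: |R|=1.30836 >1
Stable set (-3.5556, 0).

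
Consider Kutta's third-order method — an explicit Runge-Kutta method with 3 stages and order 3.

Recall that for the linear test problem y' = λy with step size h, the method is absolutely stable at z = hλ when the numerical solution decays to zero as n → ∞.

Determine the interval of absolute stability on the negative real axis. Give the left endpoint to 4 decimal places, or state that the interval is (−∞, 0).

On y'=λy, z=hλ:
  order 3, 3-stage ⇒ R(z)=1+z+z^2/2+z^3/6
  (e.g. R(-1.06)=0.30330, |R|=0.30330)

Solve |R(x)|<1 on ℝ⁻.
x=-1.06: |R|=0.3033
|R(-2.87)|=1.6915 |R(-2.05)|=0.3846 |R(-1.94)|=0.2751
Bisect:
  x_lo=-2.8686 |R|=1.6885  x_hi=-0.2516 |R|=0.7774
  mid=-1.56012 |R|=0.02398 →hi
  mid=-2.21438 |R|=0.57233 →hi
  mid=-2.54150 |R|=1.04791 →lo
  mid=-2.37794 |R|=0.79169 →hi
  mid=-2.45972 |R|=0.91492 →hi
  mid=-2.50061 |R|=0.98016 →hi
  mid=-2.52106 |R|=1.01372 →lo
  mid=-2.51084 |R|=0.99686 →hi
  mid=-2.51595 |R|=1.00527 →lo
  ...
  [-2.51275,-2.51259] ⇒ x*=-2.5127
Interval (-2.5127, 0).

(-2.5127, 0).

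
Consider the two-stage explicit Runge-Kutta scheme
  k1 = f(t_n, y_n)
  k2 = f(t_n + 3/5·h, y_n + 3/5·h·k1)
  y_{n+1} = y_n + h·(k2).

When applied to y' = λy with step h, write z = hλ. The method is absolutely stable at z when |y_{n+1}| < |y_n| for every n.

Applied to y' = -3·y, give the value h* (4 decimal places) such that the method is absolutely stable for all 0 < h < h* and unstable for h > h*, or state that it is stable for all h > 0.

(-1.6667,0); λ=-3 ⇒ h* = (5/3)/3 = 0.5556.

With y'=λy (z=hλ):
  k1=λy_n ⇒ h·k1=z·y_n;  k2=λ(1+3/5z)y_n ⇒ h·k2=z(1+3/5z)y_n
  y_{n+1}/y_n = 1 + z(1+3/5z) = 1 + z + 3/5z²
  ⇒ R(z) = 1 + z + 3/5z².

Solve |R(x)|<1 on ℝ⁻.
x=-1.44: |R|=0.8042
R=1: x+3/5x²=0 ⇒ x=−5/3=-1.6667; min R=1−1/(4·3/5)=0.5833>−1
Confirm numerically:
  x=-1.641: |R|=0.97473 <1
  x=-1.239: |R|=0.68207 <1
  x=-1.233: |R|=0.67917 <1
  x=-0.875: |R|=0.58438 <1
  x=-1.977: |R|=1.36812 >1
  x=-1.933: |R|=1.30889 >1
Stable set (-1.6667, 0).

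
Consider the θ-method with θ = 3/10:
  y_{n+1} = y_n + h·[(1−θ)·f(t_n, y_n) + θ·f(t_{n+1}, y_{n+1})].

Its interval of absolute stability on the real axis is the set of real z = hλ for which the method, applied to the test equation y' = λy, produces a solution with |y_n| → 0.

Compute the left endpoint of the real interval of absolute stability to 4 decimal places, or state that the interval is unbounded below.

With y'=λy (z=hλ):
  y_{n+1} = y_n + z·[7/10·y_n + 3/10·y_{n+1}] ⇒ (1 − 3/10z)y_{n+1} = (1 + 7/10z)y_n
  so R(z) = (1 + 7/10z)/(1 − 3/10z).

Boundary: |R(x)|=1, x<0.
x=-1.61: |R|=0.0856
R=−1: 1+7/10x = −1+3/10x ⇒ -2/5x=2 ⇒ x=2/(-2/5)=-5.0000
Confirm numerically:
  x=-4.813: |R|=0.96939 <1
  x=-4.124: |R|=0.84338 <1
  x=-2.808: |R|=0.52410 <1
  x=-2.077: |R|=0.27965 <1
  x=-5.513: |R|=1.07732 >1
  x=-5.421: |R|=1.06412 >1
So |R|<1 on (-5.0000, 0).

left endpoint -5.0000.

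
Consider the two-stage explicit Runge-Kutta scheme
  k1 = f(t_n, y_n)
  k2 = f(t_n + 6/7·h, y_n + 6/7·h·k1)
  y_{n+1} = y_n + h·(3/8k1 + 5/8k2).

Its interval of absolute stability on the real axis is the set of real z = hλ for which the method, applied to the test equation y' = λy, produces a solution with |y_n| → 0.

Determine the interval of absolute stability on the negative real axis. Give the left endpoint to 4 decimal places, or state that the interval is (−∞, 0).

With y'=λy (z=hλ):
  k1=λy_n ⇒ h·k1=z·y_n;  k2=λ(1+6/7z)y_n ⇒ h·k2=z(1+6/7z)y_n
  y_{n+1}/y_n = 1 + 3/8z + 5/8z(1+6/7z) = 1 + z + 15/28z²
  R(z) = 1 + z + 15/28z².

Solve |R(x)|<1 on ℝ⁻.
x=-0.85: |R|=0.5371
R=1: x+15/28x²=0 ⇒ x=−28/15=-1.8667; min R=1−1/(4·15/28)=0.5333>−1
Confirm numerically:
  x=-1.390: |R|=0.64505 <1
  x=-1.151: |R|=0.55871 <1
  x=-1.085: |R|=0.54566 <1
  x=-0.748: |R|=0.55173 <1
  x=-2.384: |R|=1.66071 >1
  x=-2.185: |R|=1.37262 >1
  x=-1.986: |R|=1.12696 >1
Stable set (-1.8667, 0).

(-1.8667, 0).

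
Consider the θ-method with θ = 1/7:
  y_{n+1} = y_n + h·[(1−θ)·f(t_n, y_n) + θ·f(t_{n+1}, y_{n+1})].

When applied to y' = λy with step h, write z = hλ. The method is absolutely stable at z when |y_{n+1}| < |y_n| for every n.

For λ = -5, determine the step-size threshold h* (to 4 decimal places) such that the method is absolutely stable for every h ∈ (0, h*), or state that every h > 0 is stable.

Test eqn y'=λy, z=hλ:
  y_{n+1} = y_n + z·[6/7·y_n + 1/7·y_{n+1}] ⇒ (1 − 1/7z)y_{n+1} = (1 + 6/7z)y_n
  so R(z) = (1 + 6/7z)/(1 − 1/7z).

Boundary: |R(x)|=1, x<0.
x=-1.73: |R|=0.3872
R=−1: 1+6/7x = −1+1/7x ⇒ -5/7x=2 ⇒ x=2/(-5/7)=-2.8000
Confirm numerically:
  x=-2.217: |R|=0.68374 <1
  x=-1.441: |R|=0.19500 <1
  x=-1.240: |R|=0.05340 <1
  x=-3.259: |R|=1.22371 >1
  x=-2.870: |R|=1.03546 >1
Interval (-2.8000, 0).

(-2.8000,0); λ=-5 ⇒ h* = (14/5)/5 = 0.5600.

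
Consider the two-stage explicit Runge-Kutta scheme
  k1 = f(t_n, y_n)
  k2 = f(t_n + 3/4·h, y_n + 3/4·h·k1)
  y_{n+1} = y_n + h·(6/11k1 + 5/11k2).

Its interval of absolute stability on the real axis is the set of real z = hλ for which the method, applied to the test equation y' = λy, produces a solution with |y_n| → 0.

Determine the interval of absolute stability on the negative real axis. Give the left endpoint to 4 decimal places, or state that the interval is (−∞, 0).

(-2.9333, 0).

Test eqn y'=λy, z=hλ:
  k1=λy_n ⇒ h·k1=z·y_n;  k2=λ(1+3/4z)y_n ⇒ h·k2=z(1+3/4z)y_n
  y_{n+1}/y_n = 1 + 6/11z + 5/11z(1+3/4z) = 1 + z + 15/44z²
  Hence R(z) = 1 + z + 15/44z².

Solve |R(x)|<1 on ℝ⁻.
x=-1.38: |R|=0.2692
R=1: x+15/44x²=0 ⇒ x=−44/15=-2.9333; min R=1−1/(4·15/44)=0.2667>−1
Confirm numerically:
  x=-2.788: |R|=0.86187 <1
  x=-2.143: |R|=0.42261 <1
  x=-2.096: |R|=0.40169 <1
  x=-1.965: |R|=0.35133 <1
  x=-3.422: |R|=1.57007 >1
  x=-2.958: |R|=1.02487 >1
So |R|<1 on (-2.9333, 0).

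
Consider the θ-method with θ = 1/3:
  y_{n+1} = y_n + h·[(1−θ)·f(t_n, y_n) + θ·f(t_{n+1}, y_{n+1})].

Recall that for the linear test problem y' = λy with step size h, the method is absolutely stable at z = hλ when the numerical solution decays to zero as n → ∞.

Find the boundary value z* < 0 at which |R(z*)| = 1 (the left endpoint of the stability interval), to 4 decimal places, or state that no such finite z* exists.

Set f=λy, z=hλ:
  y_{n+1} = y_n + z·[2/3·y_n + 1/3·y_{n+1}] ⇒ (1 − 1/3z)y_{n+1} = (1 + 2/3z)y_n
  ⇒ R(z) = (1 + 2/3z)/(1 − 1/3z).

Find x<0 with |R(x)|<1.
x=-0.4: |R|=0.6471
R=−1: 1+2/3x = −1+1/3x ⇒ -1/3x=2 ⇒ x=2/(-1/3)=-6.0000
Confirm numerically:
  x=-5.691: |R|=0.96445 <1
  x=-5.676: |R|=0.96266 <1
  x=-3.504: |R|=0.61624 <1
  x=-6.348: |R|=1.03723 >1
  x=-6.203: |R|=1.02206 >1
  x=-6.066: |R|=1.00728 >1
Stable set (-6.0000, 0).

left endpoint -6.0000.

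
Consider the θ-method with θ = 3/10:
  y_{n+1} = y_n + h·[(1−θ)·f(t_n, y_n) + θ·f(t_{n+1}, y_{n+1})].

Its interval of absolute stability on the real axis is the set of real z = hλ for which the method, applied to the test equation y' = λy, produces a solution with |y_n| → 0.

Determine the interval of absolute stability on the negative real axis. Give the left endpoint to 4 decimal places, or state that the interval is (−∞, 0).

On y'=λy, z=hλ:
  y_{n+1} = y_n + z·[7/10·y_n + 3/10·y_{n+1}] ⇒ (1 − 3/10z)y_{n+1} = (1 + 7/10z)y_n
  so R(z) = (1 + 7/10z)/(1 − 3/10z).

Find x<0 with |R(x)|<1.
x=-0.84: |R|=0.3291
R=−1: 1+7/10x = −1+3/10x ⇒ -2/5x=2 ⇒ x=2/(-2/5)=-5.0000
Confirm numerically:
  x=-3.397: |R|=0.68243 <1
  x=-3.104: |R|=0.60729 <1
  x=-2.413: |R|=0.39973 <1
  x=-2.079: |R|=0.28041 <1
  x=-5.349: |R|=1.05360 >1
  x=-5.348: |R|=1.05345 >1
  x=-5.043: |R|=1.00684 >1
Stable set (-5.0000, 0).

z∈(-5.0000,0).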